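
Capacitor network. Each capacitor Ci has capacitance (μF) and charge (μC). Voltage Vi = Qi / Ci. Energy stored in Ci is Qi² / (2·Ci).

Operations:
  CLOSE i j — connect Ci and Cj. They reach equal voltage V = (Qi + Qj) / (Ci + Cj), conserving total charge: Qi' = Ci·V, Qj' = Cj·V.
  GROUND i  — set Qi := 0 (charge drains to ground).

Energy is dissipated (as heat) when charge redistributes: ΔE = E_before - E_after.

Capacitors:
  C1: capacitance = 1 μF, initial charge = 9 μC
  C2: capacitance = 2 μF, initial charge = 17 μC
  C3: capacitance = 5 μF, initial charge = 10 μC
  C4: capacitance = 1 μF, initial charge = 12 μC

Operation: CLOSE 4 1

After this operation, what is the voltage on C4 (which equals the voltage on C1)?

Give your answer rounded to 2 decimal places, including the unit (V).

Answer: 10.50 V

Derivation:
Initial: C1(1μF, Q=9μC, V=9.00V), C2(2μF, Q=17μC, V=8.50V), C3(5μF, Q=10μC, V=2.00V), C4(1μF, Q=12μC, V=12.00V)
Op 1: CLOSE 4-1: Q_total=21.00, C_total=2.00, V=10.50; Q4=10.50, Q1=10.50; dissipated=2.250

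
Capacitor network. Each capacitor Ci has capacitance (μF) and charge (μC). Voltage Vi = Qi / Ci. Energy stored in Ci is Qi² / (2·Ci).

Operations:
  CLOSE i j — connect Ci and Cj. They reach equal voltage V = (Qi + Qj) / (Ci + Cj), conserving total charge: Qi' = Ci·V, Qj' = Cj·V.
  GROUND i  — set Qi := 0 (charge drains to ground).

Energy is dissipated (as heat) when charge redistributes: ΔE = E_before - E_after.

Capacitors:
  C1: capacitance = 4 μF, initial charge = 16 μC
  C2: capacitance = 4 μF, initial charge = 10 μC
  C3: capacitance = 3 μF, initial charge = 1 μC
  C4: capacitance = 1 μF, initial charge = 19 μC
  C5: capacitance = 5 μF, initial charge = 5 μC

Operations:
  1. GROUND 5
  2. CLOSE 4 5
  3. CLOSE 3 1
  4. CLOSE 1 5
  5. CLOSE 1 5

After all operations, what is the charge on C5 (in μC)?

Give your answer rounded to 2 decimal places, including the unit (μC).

Initial: C1(4μF, Q=16μC, V=4.00V), C2(4μF, Q=10μC, V=2.50V), C3(3μF, Q=1μC, V=0.33V), C4(1μF, Q=19μC, V=19.00V), C5(5μF, Q=5μC, V=1.00V)
Op 1: GROUND 5: Q5=0; energy lost=2.500
Op 2: CLOSE 4-5: Q_total=19.00, C_total=6.00, V=3.17; Q4=3.17, Q5=15.83; dissipated=150.417
Op 3: CLOSE 3-1: Q_total=17.00, C_total=7.00, V=2.43; Q3=7.29, Q1=9.71; dissipated=11.524
Op 4: CLOSE 1-5: Q_total=25.55, C_total=9.00, V=2.84; Q1=11.35, Q5=14.19; dissipated=0.605
Op 5: CLOSE 1-5: Q_total=25.55, C_total=9.00, V=2.84; Q1=11.35, Q5=14.19; dissipated=0.000
Final charges: Q1=11.35, Q2=10.00, Q3=7.29, Q4=3.17, Q5=14.19

Answer: 14.19 μC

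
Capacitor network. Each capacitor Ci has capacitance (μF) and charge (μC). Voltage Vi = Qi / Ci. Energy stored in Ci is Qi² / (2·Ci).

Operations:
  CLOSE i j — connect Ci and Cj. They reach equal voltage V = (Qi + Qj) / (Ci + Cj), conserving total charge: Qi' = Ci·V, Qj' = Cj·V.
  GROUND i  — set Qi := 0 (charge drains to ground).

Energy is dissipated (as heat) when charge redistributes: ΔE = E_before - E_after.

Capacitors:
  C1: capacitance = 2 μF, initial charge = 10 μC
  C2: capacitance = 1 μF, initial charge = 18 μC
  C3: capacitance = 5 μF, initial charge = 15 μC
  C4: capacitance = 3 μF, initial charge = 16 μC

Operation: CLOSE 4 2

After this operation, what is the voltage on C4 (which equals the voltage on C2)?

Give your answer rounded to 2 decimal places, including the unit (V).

Initial: C1(2μF, Q=10μC, V=5.00V), C2(1μF, Q=18μC, V=18.00V), C3(5μF, Q=15μC, V=3.00V), C4(3μF, Q=16μC, V=5.33V)
Op 1: CLOSE 4-2: Q_total=34.00, C_total=4.00, V=8.50; Q4=25.50, Q2=8.50; dissipated=60.167

Answer: 8.50 V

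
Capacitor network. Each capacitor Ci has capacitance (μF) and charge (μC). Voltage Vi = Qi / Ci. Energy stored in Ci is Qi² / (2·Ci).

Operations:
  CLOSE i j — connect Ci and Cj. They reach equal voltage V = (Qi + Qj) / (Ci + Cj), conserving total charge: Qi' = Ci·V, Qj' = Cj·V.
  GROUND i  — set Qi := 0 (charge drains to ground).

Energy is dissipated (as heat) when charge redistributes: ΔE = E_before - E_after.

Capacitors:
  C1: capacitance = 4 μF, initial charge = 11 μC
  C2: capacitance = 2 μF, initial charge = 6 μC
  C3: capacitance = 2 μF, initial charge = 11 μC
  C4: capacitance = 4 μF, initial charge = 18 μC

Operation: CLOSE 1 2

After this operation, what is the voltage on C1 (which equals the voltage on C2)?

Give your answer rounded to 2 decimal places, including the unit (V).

Answer: 2.83 V

Derivation:
Initial: C1(4μF, Q=11μC, V=2.75V), C2(2μF, Q=6μC, V=3.00V), C3(2μF, Q=11μC, V=5.50V), C4(4μF, Q=18μC, V=4.50V)
Op 1: CLOSE 1-2: Q_total=17.00, C_total=6.00, V=2.83; Q1=11.33, Q2=5.67; dissipated=0.042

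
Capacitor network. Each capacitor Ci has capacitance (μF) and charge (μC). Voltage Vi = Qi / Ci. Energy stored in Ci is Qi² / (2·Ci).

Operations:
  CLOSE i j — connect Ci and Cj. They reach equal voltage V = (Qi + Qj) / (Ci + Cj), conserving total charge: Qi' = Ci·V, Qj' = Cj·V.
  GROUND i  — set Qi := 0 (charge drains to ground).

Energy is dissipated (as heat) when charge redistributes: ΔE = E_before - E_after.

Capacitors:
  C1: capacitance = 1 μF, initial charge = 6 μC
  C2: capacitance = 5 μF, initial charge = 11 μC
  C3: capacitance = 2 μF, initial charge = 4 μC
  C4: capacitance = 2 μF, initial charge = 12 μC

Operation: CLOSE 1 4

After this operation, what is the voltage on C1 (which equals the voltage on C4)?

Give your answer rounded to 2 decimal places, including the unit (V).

Answer: 6.00 V

Derivation:
Initial: C1(1μF, Q=6μC, V=6.00V), C2(5μF, Q=11μC, V=2.20V), C3(2μF, Q=4μC, V=2.00V), C4(2μF, Q=12μC, V=6.00V)
Op 1: CLOSE 1-4: Q_total=18.00, C_total=3.00, V=6.00; Q1=6.00, Q4=12.00; dissipated=0.000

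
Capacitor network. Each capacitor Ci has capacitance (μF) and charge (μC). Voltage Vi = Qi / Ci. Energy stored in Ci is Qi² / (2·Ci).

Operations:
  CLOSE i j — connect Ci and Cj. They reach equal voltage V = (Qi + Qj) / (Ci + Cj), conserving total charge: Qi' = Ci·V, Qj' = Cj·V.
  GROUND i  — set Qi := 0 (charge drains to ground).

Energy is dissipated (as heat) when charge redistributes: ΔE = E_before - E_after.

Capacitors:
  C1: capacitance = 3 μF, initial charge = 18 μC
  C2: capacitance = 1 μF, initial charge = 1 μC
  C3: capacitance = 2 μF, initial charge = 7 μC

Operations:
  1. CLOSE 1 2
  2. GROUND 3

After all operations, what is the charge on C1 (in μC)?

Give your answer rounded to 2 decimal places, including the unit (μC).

Answer: 14.25 μC

Derivation:
Initial: C1(3μF, Q=18μC, V=6.00V), C2(1μF, Q=1μC, V=1.00V), C3(2μF, Q=7μC, V=3.50V)
Op 1: CLOSE 1-2: Q_total=19.00, C_total=4.00, V=4.75; Q1=14.25, Q2=4.75; dissipated=9.375
Op 2: GROUND 3: Q3=0; energy lost=12.250
Final charges: Q1=14.25, Q2=4.75, Q3=0.00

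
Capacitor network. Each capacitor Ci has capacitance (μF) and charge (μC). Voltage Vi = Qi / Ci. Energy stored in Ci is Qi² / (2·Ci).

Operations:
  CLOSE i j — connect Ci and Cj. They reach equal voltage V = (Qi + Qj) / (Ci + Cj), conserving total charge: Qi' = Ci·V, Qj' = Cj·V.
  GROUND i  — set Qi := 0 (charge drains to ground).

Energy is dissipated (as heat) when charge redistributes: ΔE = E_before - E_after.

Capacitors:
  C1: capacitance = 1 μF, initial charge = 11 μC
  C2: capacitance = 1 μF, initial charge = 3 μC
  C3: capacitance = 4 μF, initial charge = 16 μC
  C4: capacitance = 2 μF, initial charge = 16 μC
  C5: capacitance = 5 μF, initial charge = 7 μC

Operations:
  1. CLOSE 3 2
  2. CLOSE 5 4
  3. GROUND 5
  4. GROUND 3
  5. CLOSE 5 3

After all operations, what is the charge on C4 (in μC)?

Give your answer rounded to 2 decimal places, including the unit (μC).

Answer: 6.57 μC

Derivation:
Initial: C1(1μF, Q=11μC, V=11.00V), C2(1μF, Q=3μC, V=3.00V), C3(4μF, Q=16μC, V=4.00V), C4(2μF, Q=16μC, V=8.00V), C5(5μF, Q=7μC, V=1.40V)
Op 1: CLOSE 3-2: Q_total=19.00, C_total=5.00, V=3.80; Q3=15.20, Q2=3.80; dissipated=0.400
Op 2: CLOSE 5-4: Q_total=23.00, C_total=7.00, V=3.29; Q5=16.43, Q4=6.57; dissipated=31.114
Op 3: GROUND 5: Q5=0; energy lost=26.990
Op 4: GROUND 3: Q3=0; energy lost=28.880
Op 5: CLOSE 5-3: Q_total=0.00, C_total=9.00, V=0.00; Q5=0.00, Q3=0.00; dissipated=0.000
Final charges: Q1=11.00, Q2=3.80, Q3=0.00, Q4=6.57, Q5=0.00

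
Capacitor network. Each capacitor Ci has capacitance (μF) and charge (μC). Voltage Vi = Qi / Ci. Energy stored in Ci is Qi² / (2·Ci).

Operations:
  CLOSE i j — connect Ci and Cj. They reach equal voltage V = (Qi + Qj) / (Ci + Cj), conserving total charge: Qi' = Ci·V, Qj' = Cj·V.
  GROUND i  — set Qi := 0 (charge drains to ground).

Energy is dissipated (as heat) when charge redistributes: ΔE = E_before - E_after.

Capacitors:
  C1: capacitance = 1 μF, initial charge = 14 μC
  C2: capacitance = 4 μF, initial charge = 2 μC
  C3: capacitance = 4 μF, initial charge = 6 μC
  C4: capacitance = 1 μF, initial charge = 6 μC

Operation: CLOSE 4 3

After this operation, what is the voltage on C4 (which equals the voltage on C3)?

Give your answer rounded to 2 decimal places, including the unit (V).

Initial: C1(1μF, Q=14μC, V=14.00V), C2(4μF, Q=2μC, V=0.50V), C3(4μF, Q=6μC, V=1.50V), C4(1μF, Q=6μC, V=6.00V)
Op 1: CLOSE 4-3: Q_total=12.00, C_total=5.00, V=2.40; Q4=2.40, Q3=9.60; dissipated=8.100

Answer: 2.40 V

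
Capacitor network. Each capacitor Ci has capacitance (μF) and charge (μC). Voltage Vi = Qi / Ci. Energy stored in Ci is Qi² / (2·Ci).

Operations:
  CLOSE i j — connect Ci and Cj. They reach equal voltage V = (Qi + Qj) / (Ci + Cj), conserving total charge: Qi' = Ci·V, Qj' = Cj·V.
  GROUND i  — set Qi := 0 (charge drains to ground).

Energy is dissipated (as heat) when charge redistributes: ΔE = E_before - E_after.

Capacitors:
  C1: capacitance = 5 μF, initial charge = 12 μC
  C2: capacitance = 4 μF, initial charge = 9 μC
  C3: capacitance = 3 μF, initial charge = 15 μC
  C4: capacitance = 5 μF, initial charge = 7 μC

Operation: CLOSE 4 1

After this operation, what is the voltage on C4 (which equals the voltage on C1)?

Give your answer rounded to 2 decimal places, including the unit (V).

Initial: C1(5μF, Q=12μC, V=2.40V), C2(4μF, Q=9μC, V=2.25V), C3(3μF, Q=15μC, V=5.00V), C4(5μF, Q=7μC, V=1.40V)
Op 1: CLOSE 4-1: Q_total=19.00, C_total=10.00, V=1.90; Q4=9.50, Q1=9.50; dissipated=1.250

Answer: 1.90 V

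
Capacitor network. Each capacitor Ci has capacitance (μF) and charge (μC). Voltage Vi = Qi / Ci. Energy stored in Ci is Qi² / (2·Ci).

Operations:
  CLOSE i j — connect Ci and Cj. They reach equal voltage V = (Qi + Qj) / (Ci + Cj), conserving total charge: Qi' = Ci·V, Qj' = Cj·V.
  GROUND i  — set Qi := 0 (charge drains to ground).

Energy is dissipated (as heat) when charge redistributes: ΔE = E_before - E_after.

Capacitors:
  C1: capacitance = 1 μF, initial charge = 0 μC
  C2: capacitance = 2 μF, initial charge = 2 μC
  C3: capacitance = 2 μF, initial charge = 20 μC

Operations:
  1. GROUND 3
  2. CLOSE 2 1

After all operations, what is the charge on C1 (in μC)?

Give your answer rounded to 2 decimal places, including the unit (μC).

Initial: C1(1μF, Q=0μC, V=0.00V), C2(2μF, Q=2μC, V=1.00V), C3(2μF, Q=20μC, V=10.00V)
Op 1: GROUND 3: Q3=0; energy lost=100.000
Op 2: CLOSE 2-1: Q_total=2.00, C_total=3.00, V=0.67; Q2=1.33, Q1=0.67; dissipated=0.333
Final charges: Q1=0.67, Q2=1.33, Q3=0.00

Answer: 0.67 μC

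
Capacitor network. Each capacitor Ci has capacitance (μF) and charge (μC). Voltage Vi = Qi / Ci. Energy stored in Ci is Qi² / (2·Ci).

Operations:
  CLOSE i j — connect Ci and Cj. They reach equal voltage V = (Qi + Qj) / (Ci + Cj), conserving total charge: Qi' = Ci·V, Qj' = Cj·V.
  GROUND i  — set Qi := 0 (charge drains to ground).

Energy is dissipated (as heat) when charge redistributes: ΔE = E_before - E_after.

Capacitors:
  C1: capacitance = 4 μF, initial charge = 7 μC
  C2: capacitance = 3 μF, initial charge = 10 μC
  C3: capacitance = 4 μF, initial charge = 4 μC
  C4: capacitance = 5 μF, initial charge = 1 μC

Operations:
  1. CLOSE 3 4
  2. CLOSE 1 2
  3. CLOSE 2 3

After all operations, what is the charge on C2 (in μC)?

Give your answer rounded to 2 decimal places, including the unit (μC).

Answer: 4.07 μC

Derivation:
Initial: C1(4μF, Q=7μC, V=1.75V), C2(3μF, Q=10μC, V=3.33V), C3(4μF, Q=4μC, V=1.00V), C4(5μF, Q=1μC, V=0.20V)
Op 1: CLOSE 3-4: Q_total=5.00, C_total=9.00, V=0.56; Q3=2.22, Q4=2.78; dissipated=0.711
Op 2: CLOSE 1-2: Q_total=17.00, C_total=7.00, V=2.43; Q1=9.71, Q2=7.29; dissipated=2.149
Op 3: CLOSE 2-3: Q_total=9.51, C_total=7.00, V=1.36; Q2=4.07, Q3=5.43; dissipated=3.007
Final charges: Q1=9.71, Q2=4.07, Q3=5.43, Q4=2.78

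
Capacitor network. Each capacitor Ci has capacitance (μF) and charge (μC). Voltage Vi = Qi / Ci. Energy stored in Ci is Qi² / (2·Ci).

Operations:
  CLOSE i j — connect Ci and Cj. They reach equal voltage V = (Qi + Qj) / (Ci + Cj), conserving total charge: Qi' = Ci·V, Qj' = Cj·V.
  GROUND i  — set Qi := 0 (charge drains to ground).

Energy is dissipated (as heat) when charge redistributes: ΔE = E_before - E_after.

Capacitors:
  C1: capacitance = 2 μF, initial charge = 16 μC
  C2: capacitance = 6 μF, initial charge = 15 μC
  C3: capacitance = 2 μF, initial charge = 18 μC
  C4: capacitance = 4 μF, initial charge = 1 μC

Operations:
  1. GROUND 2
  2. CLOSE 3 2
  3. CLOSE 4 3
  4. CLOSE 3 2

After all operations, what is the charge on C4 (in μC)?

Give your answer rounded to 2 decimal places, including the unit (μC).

Answer: 3.67 μC

Derivation:
Initial: C1(2μF, Q=16μC, V=8.00V), C2(6μF, Q=15μC, V=2.50V), C3(2μF, Q=18μC, V=9.00V), C4(4μF, Q=1μC, V=0.25V)
Op 1: GROUND 2: Q2=0; energy lost=18.750
Op 2: CLOSE 3-2: Q_total=18.00, C_total=8.00, V=2.25; Q3=4.50, Q2=13.50; dissipated=60.750
Op 3: CLOSE 4-3: Q_total=5.50, C_total=6.00, V=0.92; Q4=3.67, Q3=1.83; dissipated=2.667
Op 4: CLOSE 3-2: Q_total=15.33, C_total=8.00, V=1.92; Q3=3.83, Q2=11.50; dissipated=1.333
Final charges: Q1=16.00, Q2=11.50, Q3=3.83, Q4=3.67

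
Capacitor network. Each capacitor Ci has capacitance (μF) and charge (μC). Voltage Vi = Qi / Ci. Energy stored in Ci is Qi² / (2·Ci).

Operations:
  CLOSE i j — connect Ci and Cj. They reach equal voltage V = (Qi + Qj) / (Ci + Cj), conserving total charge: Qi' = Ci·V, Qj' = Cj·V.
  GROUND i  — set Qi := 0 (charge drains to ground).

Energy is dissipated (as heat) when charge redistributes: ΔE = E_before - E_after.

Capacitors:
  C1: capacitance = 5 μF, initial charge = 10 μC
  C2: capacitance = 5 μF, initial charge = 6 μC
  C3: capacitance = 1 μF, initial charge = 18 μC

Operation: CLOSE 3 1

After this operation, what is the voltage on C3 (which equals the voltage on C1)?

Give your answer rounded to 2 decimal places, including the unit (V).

Answer: 4.67 V

Derivation:
Initial: C1(5μF, Q=10μC, V=2.00V), C2(5μF, Q=6μC, V=1.20V), C3(1μF, Q=18μC, V=18.00V)
Op 1: CLOSE 3-1: Q_total=28.00, C_total=6.00, V=4.67; Q3=4.67, Q1=23.33; dissipated=106.667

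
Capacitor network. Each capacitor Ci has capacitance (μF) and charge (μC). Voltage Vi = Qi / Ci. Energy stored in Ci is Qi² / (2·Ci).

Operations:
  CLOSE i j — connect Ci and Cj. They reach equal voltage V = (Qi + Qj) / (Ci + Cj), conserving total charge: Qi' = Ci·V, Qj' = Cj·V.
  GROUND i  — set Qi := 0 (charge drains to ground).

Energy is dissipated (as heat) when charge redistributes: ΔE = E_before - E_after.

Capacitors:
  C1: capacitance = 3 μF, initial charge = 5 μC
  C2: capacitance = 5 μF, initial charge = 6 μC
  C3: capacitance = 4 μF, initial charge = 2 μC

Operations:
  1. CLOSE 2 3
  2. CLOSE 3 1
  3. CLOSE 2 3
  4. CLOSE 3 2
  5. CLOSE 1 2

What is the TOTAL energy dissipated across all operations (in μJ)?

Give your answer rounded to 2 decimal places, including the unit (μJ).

Initial: C1(3μF, Q=5μC, V=1.67V), C2(5μF, Q=6μC, V=1.20V), C3(4μF, Q=2μC, V=0.50V)
Op 1: CLOSE 2-3: Q_total=8.00, C_total=9.00, V=0.89; Q2=4.44, Q3=3.56; dissipated=0.544
Op 2: CLOSE 3-1: Q_total=8.56, C_total=7.00, V=1.22; Q3=4.89, Q1=3.67; dissipated=0.519
Op 3: CLOSE 2-3: Q_total=9.33, C_total=9.00, V=1.04; Q2=5.19, Q3=4.15; dissipated=0.123
Op 4: CLOSE 3-2: Q_total=9.33, C_total=9.00, V=1.04; Q3=4.15, Q2=5.19; dissipated=0.000
Op 5: CLOSE 1-2: Q_total=8.85, C_total=8.00, V=1.11; Q1=3.32, Q2=5.53; dissipated=0.032
Total dissipated: 1.219 μJ

Answer: 1.22 μJ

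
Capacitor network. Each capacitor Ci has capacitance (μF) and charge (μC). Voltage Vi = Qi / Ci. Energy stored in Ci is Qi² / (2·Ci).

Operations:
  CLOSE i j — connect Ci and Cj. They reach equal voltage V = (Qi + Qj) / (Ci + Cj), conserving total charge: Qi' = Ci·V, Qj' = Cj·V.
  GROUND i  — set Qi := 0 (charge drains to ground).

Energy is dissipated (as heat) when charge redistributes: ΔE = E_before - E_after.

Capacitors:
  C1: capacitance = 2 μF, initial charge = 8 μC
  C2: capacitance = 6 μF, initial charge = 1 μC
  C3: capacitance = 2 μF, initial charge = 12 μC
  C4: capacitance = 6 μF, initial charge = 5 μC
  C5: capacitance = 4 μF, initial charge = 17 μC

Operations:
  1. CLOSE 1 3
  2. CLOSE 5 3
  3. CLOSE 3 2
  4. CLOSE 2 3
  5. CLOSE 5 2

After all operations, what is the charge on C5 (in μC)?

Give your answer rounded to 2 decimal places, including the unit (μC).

Initial: C1(2μF, Q=8μC, V=4.00V), C2(6μF, Q=1μC, V=0.17V), C3(2μF, Q=12μC, V=6.00V), C4(6μF, Q=5μC, V=0.83V), C5(4μF, Q=17μC, V=4.25V)
Op 1: CLOSE 1-3: Q_total=20.00, C_total=4.00, V=5.00; Q1=10.00, Q3=10.00; dissipated=2.000
Op 2: CLOSE 5-3: Q_total=27.00, C_total=6.00, V=4.50; Q5=18.00, Q3=9.00; dissipated=0.375
Op 3: CLOSE 3-2: Q_total=10.00, C_total=8.00, V=1.25; Q3=2.50, Q2=7.50; dissipated=14.083
Op 4: CLOSE 2-3: Q_total=10.00, C_total=8.00, V=1.25; Q2=7.50, Q3=2.50; dissipated=0.000
Op 5: CLOSE 5-2: Q_total=25.50, C_total=10.00, V=2.55; Q5=10.20, Q2=15.30; dissipated=12.675
Final charges: Q1=10.00, Q2=15.30, Q3=2.50, Q4=5.00, Q5=10.20

Answer: 10.20 μC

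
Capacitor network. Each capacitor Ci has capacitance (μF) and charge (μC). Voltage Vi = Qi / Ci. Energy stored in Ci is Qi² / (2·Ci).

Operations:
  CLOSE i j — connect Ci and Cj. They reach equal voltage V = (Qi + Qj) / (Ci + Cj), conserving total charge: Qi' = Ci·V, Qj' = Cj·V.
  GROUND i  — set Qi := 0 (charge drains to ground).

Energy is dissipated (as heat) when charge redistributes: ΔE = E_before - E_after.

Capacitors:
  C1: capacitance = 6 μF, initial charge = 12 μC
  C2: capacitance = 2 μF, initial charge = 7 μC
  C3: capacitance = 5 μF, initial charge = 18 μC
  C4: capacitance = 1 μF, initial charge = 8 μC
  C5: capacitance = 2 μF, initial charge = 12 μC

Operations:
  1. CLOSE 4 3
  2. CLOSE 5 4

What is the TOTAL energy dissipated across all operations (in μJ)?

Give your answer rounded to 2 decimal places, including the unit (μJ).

Initial: C1(6μF, Q=12μC, V=2.00V), C2(2μF, Q=7μC, V=3.50V), C3(5μF, Q=18μC, V=3.60V), C4(1μF, Q=8μC, V=8.00V), C5(2μF, Q=12μC, V=6.00V)
Op 1: CLOSE 4-3: Q_total=26.00, C_total=6.00, V=4.33; Q4=4.33, Q3=21.67; dissipated=8.067
Op 2: CLOSE 5-4: Q_total=16.33, C_total=3.00, V=5.44; Q5=10.89, Q4=5.44; dissipated=0.926
Total dissipated: 8.993 μJ

Answer: 8.99 μJ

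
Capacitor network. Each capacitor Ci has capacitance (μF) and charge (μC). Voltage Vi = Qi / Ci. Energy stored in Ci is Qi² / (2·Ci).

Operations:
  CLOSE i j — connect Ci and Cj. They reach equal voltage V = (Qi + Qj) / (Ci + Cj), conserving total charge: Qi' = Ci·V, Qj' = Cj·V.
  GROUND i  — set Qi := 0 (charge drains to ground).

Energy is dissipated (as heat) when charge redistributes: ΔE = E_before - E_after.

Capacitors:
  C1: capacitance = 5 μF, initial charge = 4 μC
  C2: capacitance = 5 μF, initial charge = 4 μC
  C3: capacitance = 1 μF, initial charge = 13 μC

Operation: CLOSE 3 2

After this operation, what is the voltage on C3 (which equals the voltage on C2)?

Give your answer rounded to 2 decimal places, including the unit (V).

Answer: 2.83 V

Derivation:
Initial: C1(5μF, Q=4μC, V=0.80V), C2(5μF, Q=4μC, V=0.80V), C3(1μF, Q=13μC, V=13.00V)
Op 1: CLOSE 3-2: Q_total=17.00, C_total=6.00, V=2.83; Q3=2.83, Q2=14.17; dissipated=62.017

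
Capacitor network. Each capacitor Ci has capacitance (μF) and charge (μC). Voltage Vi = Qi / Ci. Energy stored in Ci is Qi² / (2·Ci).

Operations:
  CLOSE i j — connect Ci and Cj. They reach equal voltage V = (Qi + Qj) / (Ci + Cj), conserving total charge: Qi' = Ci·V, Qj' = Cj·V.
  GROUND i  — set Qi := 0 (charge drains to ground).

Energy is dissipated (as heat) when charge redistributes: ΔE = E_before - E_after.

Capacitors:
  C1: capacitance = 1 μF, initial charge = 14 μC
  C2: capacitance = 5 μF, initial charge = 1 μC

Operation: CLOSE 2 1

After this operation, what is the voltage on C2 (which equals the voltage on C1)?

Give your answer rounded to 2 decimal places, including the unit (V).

Initial: C1(1μF, Q=14μC, V=14.00V), C2(5μF, Q=1μC, V=0.20V)
Op 1: CLOSE 2-1: Q_total=15.00, C_total=6.00, V=2.50; Q2=12.50, Q1=2.50; dissipated=79.350

Answer: 2.50 V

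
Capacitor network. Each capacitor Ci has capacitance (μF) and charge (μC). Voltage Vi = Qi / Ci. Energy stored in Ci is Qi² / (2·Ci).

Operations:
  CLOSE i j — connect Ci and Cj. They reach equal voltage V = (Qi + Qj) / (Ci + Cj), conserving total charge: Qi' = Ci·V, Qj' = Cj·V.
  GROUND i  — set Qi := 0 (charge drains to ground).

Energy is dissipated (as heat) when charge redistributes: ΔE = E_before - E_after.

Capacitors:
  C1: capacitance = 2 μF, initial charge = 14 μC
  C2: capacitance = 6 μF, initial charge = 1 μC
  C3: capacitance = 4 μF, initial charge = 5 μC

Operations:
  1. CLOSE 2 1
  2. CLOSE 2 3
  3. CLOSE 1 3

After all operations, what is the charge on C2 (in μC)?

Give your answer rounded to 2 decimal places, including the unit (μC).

Answer: 9.75 μC

Derivation:
Initial: C1(2μF, Q=14μC, V=7.00V), C2(6μF, Q=1μC, V=0.17V), C3(4μF, Q=5μC, V=1.25V)
Op 1: CLOSE 2-1: Q_total=15.00, C_total=8.00, V=1.88; Q2=11.25, Q1=3.75; dissipated=35.021
Op 2: CLOSE 2-3: Q_total=16.25, C_total=10.00, V=1.62; Q2=9.75, Q3=6.50; dissipated=0.469
Op 3: CLOSE 1-3: Q_total=10.25, C_total=6.00, V=1.71; Q1=3.42, Q3=6.83; dissipated=0.042
Final charges: Q1=3.42, Q2=9.75, Q3=6.83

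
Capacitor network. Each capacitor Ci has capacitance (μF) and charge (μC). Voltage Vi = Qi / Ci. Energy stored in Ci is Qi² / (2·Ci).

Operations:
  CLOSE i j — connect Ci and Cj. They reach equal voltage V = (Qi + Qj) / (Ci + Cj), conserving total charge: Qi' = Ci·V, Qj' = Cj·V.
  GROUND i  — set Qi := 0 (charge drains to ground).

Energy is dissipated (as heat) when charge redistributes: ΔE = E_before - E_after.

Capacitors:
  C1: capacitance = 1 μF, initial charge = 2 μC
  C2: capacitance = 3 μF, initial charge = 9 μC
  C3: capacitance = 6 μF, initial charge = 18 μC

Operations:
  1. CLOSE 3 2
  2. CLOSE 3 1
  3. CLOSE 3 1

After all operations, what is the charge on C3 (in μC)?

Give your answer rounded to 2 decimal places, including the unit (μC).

Answer: 17.14 μC

Derivation:
Initial: C1(1μF, Q=2μC, V=2.00V), C2(3μF, Q=9μC, V=3.00V), C3(6μF, Q=18μC, V=3.00V)
Op 1: CLOSE 3-2: Q_total=27.00, C_total=9.00, V=3.00; Q3=18.00, Q2=9.00; dissipated=0.000
Op 2: CLOSE 3-1: Q_total=20.00, C_total=7.00, V=2.86; Q3=17.14, Q1=2.86; dissipated=0.429
Op 3: CLOSE 3-1: Q_total=20.00, C_total=7.00, V=2.86; Q3=17.14, Q1=2.86; dissipated=0.000
Final charges: Q1=2.86, Q2=9.00, Q3=17.14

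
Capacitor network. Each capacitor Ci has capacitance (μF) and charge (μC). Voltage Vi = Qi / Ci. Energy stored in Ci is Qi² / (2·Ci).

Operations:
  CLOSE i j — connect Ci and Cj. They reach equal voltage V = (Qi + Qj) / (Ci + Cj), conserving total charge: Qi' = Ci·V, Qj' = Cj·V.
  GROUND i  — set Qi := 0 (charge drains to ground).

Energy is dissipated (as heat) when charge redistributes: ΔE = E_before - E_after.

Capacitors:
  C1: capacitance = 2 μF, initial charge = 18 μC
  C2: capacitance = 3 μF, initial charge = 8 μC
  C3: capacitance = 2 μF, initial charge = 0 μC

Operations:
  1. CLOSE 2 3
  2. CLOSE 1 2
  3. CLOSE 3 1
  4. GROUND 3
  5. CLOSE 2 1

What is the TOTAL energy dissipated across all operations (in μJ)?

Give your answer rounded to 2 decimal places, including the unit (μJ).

Initial: C1(2μF, Q=18μC, V=9.00V), C2(3μF, Q=8μC, V=2.67V), C3(2μF, Q=0μC, V=0.00V)
Op 1: CLOSE 2-3: Q_total=8.00, C_total=5.00, V=1.60; Q2=4.80, Q3=3.20; dissipated=4.267
Op 2: CLOSE 1-2: Q_total=22.80, C_total=5.00, V=4.56; Q1=9.12, Q2=13.68; dissipated=32.856
Op 3: CLOSE 3-1: Q_total=12.32, C_total=4.00, V=3.08; Q3=6.16, Q1=6.16; dissipated=4.381
Op 4: GROUND 3: Q3=0; energy lost=9.486
Op 5: CLOSE 2-1: Q_total=19.84, C_total=5.00, V=3.97; Q2=11.90, Q1=7.94; dissipated=1.314
Total dissipated: 52.304 μJ

Answer: 52.30 μJ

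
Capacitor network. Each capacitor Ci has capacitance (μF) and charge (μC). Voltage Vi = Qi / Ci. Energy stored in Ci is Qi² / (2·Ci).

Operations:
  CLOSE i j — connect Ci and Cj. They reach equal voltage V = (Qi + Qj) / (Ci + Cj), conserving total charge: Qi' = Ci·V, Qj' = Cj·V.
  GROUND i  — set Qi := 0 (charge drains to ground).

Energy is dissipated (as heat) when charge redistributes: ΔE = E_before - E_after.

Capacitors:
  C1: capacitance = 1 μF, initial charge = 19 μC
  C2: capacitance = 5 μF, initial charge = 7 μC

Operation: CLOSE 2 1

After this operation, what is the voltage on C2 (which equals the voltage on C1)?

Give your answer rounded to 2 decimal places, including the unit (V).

Answer: 4.33 V

Derivation:
Initial: C1(1μF, Q=19μC, V=19.00V), C2(5μF, Q=7μC, V=1.40V)
Op 1: CLOSE 2-1: Q_total=26.00, C_total=6.00, V=4.33; Q2=21.67, Q1=4.33; dissipated=129.067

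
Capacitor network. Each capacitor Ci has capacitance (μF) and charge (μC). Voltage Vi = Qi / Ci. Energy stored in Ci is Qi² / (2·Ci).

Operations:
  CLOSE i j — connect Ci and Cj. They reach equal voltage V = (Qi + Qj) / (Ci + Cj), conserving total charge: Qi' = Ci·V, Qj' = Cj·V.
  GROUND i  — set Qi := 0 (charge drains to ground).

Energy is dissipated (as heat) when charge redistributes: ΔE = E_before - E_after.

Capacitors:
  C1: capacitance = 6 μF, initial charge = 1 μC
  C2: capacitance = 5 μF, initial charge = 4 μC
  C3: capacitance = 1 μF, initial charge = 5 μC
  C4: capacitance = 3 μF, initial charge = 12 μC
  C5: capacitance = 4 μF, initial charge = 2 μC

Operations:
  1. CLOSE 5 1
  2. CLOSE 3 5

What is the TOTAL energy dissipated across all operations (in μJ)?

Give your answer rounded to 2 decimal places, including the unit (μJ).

Initial: C1(6μF, Q=1μC, V=0.17V), C2(5μF, Q=4μC, V=0.80V), C3(1μF, Q=5μC, V=5.00V), C4(3μF, Q=12μC, V=4.00V), C5(4μF, Q=2μC, V=0.50V)
Op 1: CLOSE 5-1: Q_total=3.00, C_total=10.00, V=0.30; Q5=1.20, Q1=1.80; dissipated=0.133
Op 2: CLOSE 3-5: Q_total=6.20, C_total=5.00, V=1.24; Q3=1.24, Q5=4.96; dissipated=8.836
Total dissipated: 8.969 μJ

Answer: 8.97 μJ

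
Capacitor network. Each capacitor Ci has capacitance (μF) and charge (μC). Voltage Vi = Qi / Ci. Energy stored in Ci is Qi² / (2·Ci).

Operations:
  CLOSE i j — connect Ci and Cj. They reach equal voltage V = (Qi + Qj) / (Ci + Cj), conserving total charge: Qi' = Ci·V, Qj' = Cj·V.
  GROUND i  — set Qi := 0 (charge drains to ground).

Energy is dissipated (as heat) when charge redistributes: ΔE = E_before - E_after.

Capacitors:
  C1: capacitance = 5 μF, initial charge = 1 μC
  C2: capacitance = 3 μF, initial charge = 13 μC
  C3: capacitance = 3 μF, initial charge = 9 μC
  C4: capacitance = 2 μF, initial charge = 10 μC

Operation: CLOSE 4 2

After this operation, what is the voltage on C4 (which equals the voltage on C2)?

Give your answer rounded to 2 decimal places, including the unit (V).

Initial: C1(5μF, Q=1μC, V=0.20V), C2(3μF, Q=13μC, V=4.33V), C3(3μF, Q=9μC, V=3.00V), C4(2μF, Q=10μC, V=5.00V)
Op 1: CLOSE 4-2: Q_total=23.00, C_total=5.00, V=4.60; Q4=9.20, Q2=13.80; dissipated=0.267

Answer: 4.60 V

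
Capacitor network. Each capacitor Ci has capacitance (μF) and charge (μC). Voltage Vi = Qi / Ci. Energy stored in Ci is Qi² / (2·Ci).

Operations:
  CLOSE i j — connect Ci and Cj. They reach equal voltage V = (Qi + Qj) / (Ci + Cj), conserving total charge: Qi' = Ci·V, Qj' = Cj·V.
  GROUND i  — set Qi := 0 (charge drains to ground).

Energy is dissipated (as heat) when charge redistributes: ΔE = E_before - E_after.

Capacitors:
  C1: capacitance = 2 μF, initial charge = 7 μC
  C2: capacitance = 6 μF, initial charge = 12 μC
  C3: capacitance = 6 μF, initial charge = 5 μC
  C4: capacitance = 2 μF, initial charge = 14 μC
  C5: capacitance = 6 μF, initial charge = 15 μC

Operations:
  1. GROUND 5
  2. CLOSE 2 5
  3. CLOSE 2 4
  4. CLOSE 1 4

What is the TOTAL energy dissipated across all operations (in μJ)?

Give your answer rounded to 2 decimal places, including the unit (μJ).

Answer: 52.25 μJ

Derivation:
Initial: C1(2μF, Q=7μC, V=3.50V), C2(6μF, Q=12μC, V=2.00V), C3(6μF, Q=5μC, V=0.83V), C4(2μF, Q=14μC, V=7.00V), C5(6μF, Q=15μC, V=2.50V)
Op 1: GROUND 5: Q5=0; energy lost=18.750
Op 2: CLOSE 2-5: Q_total=12.00, C_total=12.00, V=1.00; Q2=6.00, Q5=6.00; dissipated=6.000
Op 3: CLOSE 2-4: Q_total=20.00, C_total=8.00, V=2.50; Q2=15.00, Q4=5.00; dissipated=27.000
Op 4: CLOSE 1-4: Q_total=12.00, C_total=4.00, V=3.00; Q1=6.00, Q4=6.00; dissipated=0.500
Total dissipated: 52.250 μJ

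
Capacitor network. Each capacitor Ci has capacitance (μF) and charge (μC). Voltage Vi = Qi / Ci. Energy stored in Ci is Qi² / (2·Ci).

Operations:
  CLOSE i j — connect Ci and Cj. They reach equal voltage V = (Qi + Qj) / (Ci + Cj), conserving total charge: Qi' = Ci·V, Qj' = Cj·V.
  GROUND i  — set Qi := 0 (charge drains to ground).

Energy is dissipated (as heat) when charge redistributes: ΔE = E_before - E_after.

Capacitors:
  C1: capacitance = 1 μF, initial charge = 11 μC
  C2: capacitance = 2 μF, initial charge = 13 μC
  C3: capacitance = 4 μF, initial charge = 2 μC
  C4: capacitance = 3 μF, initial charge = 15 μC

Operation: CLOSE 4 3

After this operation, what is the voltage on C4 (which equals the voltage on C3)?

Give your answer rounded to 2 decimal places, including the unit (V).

Initial: C1(1μF, Q=11μC, V=11.00V), C2(2μF, Q=13μC, V=6.50V), C3(4μF, Q=2μC, V=0.50V), C4(3μF, Q=15μC, V=5.00V)
Op 1: CLOSE 4-3: Q_total=17.00, C_total=7.00, V=2.43; Q4=7.29, Q3=9.71; dissipated=17.357

Answer: 2.43 V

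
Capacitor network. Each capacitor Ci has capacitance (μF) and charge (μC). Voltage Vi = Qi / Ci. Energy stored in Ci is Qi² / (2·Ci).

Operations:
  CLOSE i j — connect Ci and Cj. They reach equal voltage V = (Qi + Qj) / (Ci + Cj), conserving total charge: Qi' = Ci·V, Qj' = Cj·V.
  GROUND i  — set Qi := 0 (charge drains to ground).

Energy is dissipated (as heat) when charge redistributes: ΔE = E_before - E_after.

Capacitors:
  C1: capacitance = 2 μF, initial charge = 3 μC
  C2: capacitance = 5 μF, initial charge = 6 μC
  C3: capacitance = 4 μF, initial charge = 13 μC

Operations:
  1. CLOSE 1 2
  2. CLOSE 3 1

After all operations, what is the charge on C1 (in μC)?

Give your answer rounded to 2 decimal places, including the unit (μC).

Initial: C1(2μF, Q=3μC, V=1.50V), C2(5μF, Q=6μC, V=1.20V), C3(4μF, Q=13μC, V=3.25V)
Op 1: CLOSE 1-2: Q_total=9.00, C_total=7.00, V=1.29; Q1=2.57, Q2=6.43; dissipated=0.064
Op 2: CLOSE 3-1: Q_total=15.57, C_total=6.00, V=2.60; Q3=10.38, Q1=5.19; dissipated=2.572
Final charges: Q1=5.19, Q2=6.43, Q3=10.38

Answer: 5.19 μC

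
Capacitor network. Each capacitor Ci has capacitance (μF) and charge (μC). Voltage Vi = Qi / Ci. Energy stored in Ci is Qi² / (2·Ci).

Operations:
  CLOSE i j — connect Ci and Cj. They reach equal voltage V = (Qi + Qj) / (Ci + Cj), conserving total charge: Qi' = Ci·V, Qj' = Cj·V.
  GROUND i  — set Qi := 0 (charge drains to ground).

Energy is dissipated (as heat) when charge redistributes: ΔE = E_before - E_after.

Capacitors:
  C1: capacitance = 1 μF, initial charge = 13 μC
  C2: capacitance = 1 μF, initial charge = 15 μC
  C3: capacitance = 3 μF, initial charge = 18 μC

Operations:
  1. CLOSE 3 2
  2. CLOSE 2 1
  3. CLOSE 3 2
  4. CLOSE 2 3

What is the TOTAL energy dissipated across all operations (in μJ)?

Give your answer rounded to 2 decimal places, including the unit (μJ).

Answer: 38.13 μJ

Derivation:
Initial: C1(1μF, Q=13μC, V=13.00V), C2(1μF, Q=15μC, V=15.00V), C3(3μF, Q=18μC, V=6.00V)
Op 1: CLOSE 3-2: Q_total=33.00, C_total=4.00, V=8.25; Q3=24.75, Q2=8.25; dissipated=30.375
Op 2: CLOSE 2-1: Q_total=21.25, C_total=2.00, V=10.62; Q2=10.62, Q1=10.62; dissipated=5.641
Op 3: CLOSE 3-2: Q_total=35.38, C_total=4.00, V=8.84; Q3=26.53, Q2=8.84; dissipated=2.115
Op 4: CLOSE 2-3: Q_total=35.38, C_total=4.00, V=8.84; Q2=8.84, Q3=26.53; dissipated=0.000
Total dissipated: 38.131 μJ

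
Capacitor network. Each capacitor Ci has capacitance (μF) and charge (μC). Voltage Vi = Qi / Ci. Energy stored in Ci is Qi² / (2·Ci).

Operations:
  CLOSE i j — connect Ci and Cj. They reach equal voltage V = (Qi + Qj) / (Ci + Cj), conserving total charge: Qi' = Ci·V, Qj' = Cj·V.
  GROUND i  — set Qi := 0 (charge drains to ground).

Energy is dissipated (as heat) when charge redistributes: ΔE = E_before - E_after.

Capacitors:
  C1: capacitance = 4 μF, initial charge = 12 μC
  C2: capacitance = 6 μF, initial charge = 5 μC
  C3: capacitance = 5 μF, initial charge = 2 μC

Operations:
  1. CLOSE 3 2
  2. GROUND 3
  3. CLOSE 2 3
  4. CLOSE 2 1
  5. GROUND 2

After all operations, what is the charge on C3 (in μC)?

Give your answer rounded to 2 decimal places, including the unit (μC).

Initial: C1(4μF, Q=12μC, V=3.00V), C2(6μF, Q=5μC, V=0.83V), C3(5μF, Q=2μC, V=0.40V)
Op 1: CLOSE 3-2: Q_total=7.00, C_total=11.00, V=0.64; Q3=3.18, Q2=3.82; dissipated=0.256
Op 2: GROUND 3: Q3=0; energy lost=1.012
Op 3: CLOSE 2-3: Q_total=3.82, C_total=11.00, V=0.35; Q2=2.08, Q3=1.74; dissipated=0.552
Op 4: CLOSE 2-1: Q_total=14.08, C_total=10.00, V=1.41; Q2=8.45, Q1=5.63; dissipated=8.445
Op 5: GROUND 2: Q2=0; energy lost=5.950
Final charges: Q1=5.63, Q2=0.00, Q3=1.74

Answer: 1.74 μC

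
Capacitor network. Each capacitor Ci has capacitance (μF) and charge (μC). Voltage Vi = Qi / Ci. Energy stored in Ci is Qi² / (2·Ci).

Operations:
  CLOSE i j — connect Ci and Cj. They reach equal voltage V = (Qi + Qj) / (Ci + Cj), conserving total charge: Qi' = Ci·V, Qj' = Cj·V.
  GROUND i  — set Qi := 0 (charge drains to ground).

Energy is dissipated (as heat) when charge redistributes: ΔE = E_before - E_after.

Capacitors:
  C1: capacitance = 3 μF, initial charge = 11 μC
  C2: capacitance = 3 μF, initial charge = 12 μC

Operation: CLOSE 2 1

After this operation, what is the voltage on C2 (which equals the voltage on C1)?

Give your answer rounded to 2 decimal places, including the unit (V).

Initial: C1(3μF, Q=11μC, V=3.67V), C2(3μF, Q=12μC, V=4.00V)
Op 1: CLOSE 2-1: Q_total=23.00, C_total=6.00, V=3.83; Q2=11.50, Q1=11.50; dissipated=0.083

Answer: 3.83 V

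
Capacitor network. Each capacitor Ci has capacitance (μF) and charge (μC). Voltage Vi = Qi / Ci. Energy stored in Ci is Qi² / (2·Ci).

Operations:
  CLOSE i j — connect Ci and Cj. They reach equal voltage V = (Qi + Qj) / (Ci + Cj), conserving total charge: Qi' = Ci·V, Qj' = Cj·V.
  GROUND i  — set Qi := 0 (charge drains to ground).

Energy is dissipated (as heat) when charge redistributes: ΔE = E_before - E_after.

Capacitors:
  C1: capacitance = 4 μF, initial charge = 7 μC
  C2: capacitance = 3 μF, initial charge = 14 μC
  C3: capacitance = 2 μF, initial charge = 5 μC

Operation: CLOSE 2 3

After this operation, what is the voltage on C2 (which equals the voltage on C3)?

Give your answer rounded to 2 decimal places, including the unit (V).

Answer: 3.80 V

Derivation:
Initial: C1(4μF, Q=7μC, V=1.75V), C2(3μF, Q=14μC, V=4.67V), C3(2μF, Q=5μC, V=2.50V)
Op 1: CLOSE 2-3: Q_total=19.00, C_total=5.00, V=3.80; Q2=11.40, Q3=7.60; dissipated=2.817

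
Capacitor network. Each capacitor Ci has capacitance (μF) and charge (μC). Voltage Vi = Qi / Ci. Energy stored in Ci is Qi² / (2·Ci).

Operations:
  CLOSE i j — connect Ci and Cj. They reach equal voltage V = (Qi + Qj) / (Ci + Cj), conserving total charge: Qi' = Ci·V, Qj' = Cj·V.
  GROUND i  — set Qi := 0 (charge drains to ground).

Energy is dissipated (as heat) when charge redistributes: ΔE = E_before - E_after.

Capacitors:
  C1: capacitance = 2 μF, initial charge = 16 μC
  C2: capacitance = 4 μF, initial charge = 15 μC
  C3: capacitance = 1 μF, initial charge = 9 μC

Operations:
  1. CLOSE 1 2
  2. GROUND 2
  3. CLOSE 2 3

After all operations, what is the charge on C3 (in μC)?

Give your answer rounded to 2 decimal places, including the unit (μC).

Answer: 1.80 μC

Derivation:
Initial: C1(2μF, Q=16μC, V=8.00V), C2(4μF, Q=15μC, V=3.75V), C3(1μF, Q=9μC, V=9.00V)
Op 1: CLOSE 1-2: Q_total=31.00, C_total=6.00, V=5.17; Q1=10.33, Q2=20.67; dissipated=12.042
Op 2: GROUND 2: Q2=0; energy lost=53.389
Op 3: CLOSE 2-3: Q_total=9.00, C_total=5.00, V=1.80; Q2=7.20, Q3=1.80; dissipated=32.400
Final charges: Q1=10.33, Q2=7.20, Q3=1.80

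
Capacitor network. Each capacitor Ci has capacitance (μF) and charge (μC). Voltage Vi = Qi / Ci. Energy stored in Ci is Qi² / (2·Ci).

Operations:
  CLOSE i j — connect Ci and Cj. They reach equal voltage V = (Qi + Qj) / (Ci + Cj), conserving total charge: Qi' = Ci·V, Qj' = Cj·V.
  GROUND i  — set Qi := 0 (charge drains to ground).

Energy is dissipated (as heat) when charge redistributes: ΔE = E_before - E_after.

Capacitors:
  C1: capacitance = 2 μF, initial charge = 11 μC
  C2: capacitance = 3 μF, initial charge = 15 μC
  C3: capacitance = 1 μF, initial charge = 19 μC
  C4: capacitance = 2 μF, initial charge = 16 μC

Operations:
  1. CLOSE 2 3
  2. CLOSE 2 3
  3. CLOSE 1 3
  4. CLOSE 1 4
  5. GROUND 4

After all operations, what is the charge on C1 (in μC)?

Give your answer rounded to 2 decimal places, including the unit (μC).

Initial: C1(2μF, Q=11μC, V=5.50V), C2(3μF, Q=15μC, V=5.00V), C3(1μF, Q=19μC, V=19.00V), C4(2μF, Q=16μC, V=8.00V)
Op 1: CLOSE 2-3: Q_total=34.00, C_total=4.00, V=8.50; Q2=25.50, Q3=8.50; dissipated=73.500
Op 2: CLOSE 2-3: Q_total=34.00, C_total=4.00, V=8.50; Q2=25.50, Q3=8.50; dissipated=0.000
Op 3: CLOSE 1-3: Q_total=19.50, C_total=3.00, V=6.50; Q1=13.00, Q3=6.50; dissipated=3.000
Op 4: CLOSE 1-4: Q_total=29.00, C_total=4.00, V=7.25; Q1=14.50, Q4=14.50; dissipated=1.125
Op 5: GROUND 4: Q4=0; energy lost=52.562
Final charges: Q1=14.50, Q2=25.50, Q3=6.50, Q4=0.00

Answer: 14.50 μC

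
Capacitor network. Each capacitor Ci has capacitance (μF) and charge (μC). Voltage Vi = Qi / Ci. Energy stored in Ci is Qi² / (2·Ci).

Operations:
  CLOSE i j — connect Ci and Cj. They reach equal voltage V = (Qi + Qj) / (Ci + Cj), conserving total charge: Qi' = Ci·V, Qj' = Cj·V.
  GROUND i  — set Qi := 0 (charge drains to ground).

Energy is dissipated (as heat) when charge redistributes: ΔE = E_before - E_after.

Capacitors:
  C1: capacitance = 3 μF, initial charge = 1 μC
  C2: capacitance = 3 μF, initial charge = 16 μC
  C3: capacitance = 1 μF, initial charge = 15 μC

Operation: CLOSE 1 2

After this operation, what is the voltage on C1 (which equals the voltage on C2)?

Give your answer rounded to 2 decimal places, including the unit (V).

Answer: 2.83 V

Derivation:
Initial: C1(3μF, Q=1μC, V=0.33V), C2(3μF, Q=16μC, V=5.33V), C3(1μF, Q=15μC, V=15.00V)
Op 1: CLOSE 1-2: Q_total=17.00, C_total=6.00, V=2.83; Q1=8.50, Q2=8.50; dissipated=18.750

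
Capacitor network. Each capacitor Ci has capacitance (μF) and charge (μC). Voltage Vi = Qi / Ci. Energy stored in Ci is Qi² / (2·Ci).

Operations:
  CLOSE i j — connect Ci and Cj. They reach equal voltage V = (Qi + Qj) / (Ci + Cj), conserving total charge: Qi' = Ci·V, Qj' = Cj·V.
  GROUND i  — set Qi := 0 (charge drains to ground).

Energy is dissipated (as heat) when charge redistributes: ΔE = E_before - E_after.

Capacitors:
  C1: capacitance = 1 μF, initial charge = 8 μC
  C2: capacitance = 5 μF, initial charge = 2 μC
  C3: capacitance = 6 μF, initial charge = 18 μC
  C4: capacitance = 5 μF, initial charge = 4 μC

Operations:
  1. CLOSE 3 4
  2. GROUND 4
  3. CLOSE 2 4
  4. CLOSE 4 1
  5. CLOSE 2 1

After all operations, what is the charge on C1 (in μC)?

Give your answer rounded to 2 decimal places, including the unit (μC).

Initial: C1(1μF, Q=8μC, V=8.00V), C2(5μF, Q=2μC, V=0.40V), C3(6μF, Q=18μC, V=3.00V), C4(5μF, Q=4μC, V=0.80V)
Op 1: CLOSE 3-4: Q_total=22.00, C_total=11.00, V=2.00; Q3=12.00, Q4=10.00; dissipated=6.600
Op 2: GROUND 4: Q4=0; energy lost=10.000
Op 3: CLOSE 2-4: Q_total=2.00, C_total=10.00, V=0.20; Q2=1.00, Q4=1.00; dissipated=0.200
Op 4: CLOSE 4-1: Q_total=9.00, C_total=6.00, V=1.50; Q4=7.50, Q1=1.50; dissipated=25.350
Op 5: CLOSE 2-1: Q_total=2.50, C_total=6.00, V=0.42; Q2=2.08, Q1=0.42; dissipated=0.704
Final charges: Q1=0.42, Q2=2.08, Q3=12.00, Q4=7.50

Answer: 0.42 μC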